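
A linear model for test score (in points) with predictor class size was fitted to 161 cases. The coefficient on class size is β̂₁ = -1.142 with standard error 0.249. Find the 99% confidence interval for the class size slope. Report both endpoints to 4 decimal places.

(-1.7912, -0.4928)

df = n − 2 = 161 − 2 = 159.
t* = t_{0.005, 159} = 2.607103.
Margin = t* × SE = 2.607103 × 0.249 = 0.649169.
CI: -1.142 ± 0.649169 → (-1.7912, -0.4928).
With 99% confidence, each one-unit increase in class size is associated with a change of between -1.7912 and -0.4928 points in test score.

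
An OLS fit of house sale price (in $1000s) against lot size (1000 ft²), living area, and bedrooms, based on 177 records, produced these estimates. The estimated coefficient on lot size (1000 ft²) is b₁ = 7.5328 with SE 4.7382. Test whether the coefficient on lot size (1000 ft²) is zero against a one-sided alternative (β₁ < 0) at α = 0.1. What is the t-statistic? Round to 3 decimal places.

t = 1.590

H₀: β₁ = 0 vs H₁: β₁ < 0.
t = (b₁ − β₁⁰)/SE = 7.5328 / 4.7382 = 1.590.
df = n − k − 1 = 177 − 3 − 1 = 173.
One-sided p ≈ 0.9431, which is ≥ 0.1, so fail to reject H₀.
The data do not give significant evidence that the true slope on lot size (1000 ft²) is negative, holding the other predictors fixed.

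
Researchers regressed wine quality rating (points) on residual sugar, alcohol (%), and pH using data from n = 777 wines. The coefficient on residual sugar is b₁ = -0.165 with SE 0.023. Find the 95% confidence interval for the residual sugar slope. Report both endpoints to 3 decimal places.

(-0.210, -0.120)

df = n − k − 1 = 777 − 3 − 1 = 773.
t* = t_{0.025, 773} = 1.963038.
Margin = t* × SE = 1.963038 × 0.023 = 0.04515.
CI: -0.165 ± 0.04515 → (-0.210, -0.120).
With 95% confidence, each one-unit increase in residual sugar is associated with a change of between -0.210 and -0.120 points in wine quality rating, holding the other predictors fixed.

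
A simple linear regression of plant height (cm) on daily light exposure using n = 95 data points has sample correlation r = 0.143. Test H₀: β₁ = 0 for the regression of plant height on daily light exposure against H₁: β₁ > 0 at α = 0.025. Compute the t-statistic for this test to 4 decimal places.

t = r·√(n − 2)/√(1 − r²) = 0.143·√93/√0.979551 = 1.3934.
df = n − 2 = 93.
One-sided p ≈ 0.0834, which is ≥ 0.025, so fail to reject H₀.
The data do not give significant evidence of a linear association between daily light exposure and plant height.

t = 1.3934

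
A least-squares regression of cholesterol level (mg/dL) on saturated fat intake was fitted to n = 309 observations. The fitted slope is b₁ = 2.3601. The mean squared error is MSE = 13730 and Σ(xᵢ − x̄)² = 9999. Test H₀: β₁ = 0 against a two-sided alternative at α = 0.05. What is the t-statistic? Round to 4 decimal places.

t = 2.0141

SE(b₁) = √(MSE/Sₓₓ) = √(13730/9999) = 1.17181.
t = 2.3601 / 1.17181 = 2.0141.
df = n − 2 = 307.
Two-sided p ≈ 0.0449, which is < 0.05, so reject H₀.
There is evidence that saturated fat intake is associated with cholesterol level.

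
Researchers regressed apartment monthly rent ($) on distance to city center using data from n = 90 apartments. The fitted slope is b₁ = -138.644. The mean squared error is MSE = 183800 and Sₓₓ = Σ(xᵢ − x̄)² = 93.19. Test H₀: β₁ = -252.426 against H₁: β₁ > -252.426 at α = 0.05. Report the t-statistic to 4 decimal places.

SE(b₁) = √(MSE/Sₓₓ) = √(183800/93.19) = 44.4107.
t = (-138.644 − (-252.426)) / 44.4107 = 2.5620.
df = n − 2 = 88.
One-sided p ≈ 0.0061, which is < 0.05, so reject H₀.
There is evidence that the true slope on distance to city center exceeds -252.426 $ per unit.

t = 2.5620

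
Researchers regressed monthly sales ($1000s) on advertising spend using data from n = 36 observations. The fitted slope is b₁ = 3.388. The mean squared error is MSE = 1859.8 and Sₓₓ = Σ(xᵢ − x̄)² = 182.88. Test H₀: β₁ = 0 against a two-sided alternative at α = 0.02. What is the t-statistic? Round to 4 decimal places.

SE(b₁) = √(MSE/Sₓₓ) = √(1859.8/182.88) = 3.18897.
t = 3.388 / 3.18897 = 1.0624.
df = n − 2 = 34.
Two-sided p ≈ 0.2955, which is ≥ 0.02, so fail to reject H₀.
The data do not give significant evidence of an association between advertising spend and monthly sales.

t = 1.0624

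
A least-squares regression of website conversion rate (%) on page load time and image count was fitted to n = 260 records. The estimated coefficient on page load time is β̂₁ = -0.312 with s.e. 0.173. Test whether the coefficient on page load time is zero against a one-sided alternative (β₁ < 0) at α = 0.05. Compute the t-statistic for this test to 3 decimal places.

t = -1.803

H₀: β₁ = 0 vs H₁: β₁ < 0.
t = (β̂₁ − β₁⁰)/SE = -0.312 / 0.173 = -1.803.
df = n − k − 1 = 260 − 2 − 1 = 257.
One-sided p ≈ 0.0362, which is < 0.05, so reject H₀.
There is evidence that the true slope on page load time is negative, holding the other predictors fixed.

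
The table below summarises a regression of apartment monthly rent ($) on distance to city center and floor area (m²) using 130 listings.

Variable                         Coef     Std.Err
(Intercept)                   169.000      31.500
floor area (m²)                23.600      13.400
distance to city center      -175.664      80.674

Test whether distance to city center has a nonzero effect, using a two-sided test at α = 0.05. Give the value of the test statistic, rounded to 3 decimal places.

t = -2.177

Read off: b = -175.664, SE = 80.674 for distance to city center.
H₀: β₁ = 0 vs H₁: β₁ ≠ 0.
t = -175.664 / 80.674 = -2.177.
df = n − k − 1 = 130 − 2 − 1 = 127.
Two-sided p ≈ 0.0313, which is < 0.05, so reject H₀.
There is evidence that distance to city center is associated with apartment monthly rent, holding the other predictors fixed.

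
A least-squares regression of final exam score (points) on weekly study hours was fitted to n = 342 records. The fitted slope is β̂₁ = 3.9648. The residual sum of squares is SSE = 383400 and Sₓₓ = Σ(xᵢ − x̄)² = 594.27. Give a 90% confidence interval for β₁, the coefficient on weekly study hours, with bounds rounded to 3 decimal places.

MSE = SSE/(n − 2) = 383400/340 = 1127.65.
SE(β̂₁) = √(MSE/Sₓₓ) = √(1127.65/594.27) = 1.37751.
df = n − 2 = 340.
t* = t_{0.05, 340} = 1.649348.
Margin = t* × SE = 1.649348 × 1.37751 = 2.27199.
CI: 3.9648 ± 2.27199 → (1.693, 6.237).
With 90% confidence, each one-unit increase in weekly study hours is associated with a change of between 1.693 and 6.237 points in final exam score.

(1.693, 6.237)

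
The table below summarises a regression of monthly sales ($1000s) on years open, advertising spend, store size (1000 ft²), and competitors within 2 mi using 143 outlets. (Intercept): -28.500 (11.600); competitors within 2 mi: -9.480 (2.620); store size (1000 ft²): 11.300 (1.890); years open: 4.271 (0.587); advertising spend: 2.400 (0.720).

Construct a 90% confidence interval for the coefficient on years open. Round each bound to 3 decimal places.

Read off: b = 4.271, SE = 0.587 for years open.
df = n − k − 1 = 143 − 4 − 1 = 138.
t* = t_{0.05, 138} = 1.65597.
Margin = t* × SE = 1.65597 × 0.587 = 0.97205.
CI: 4.271 ± 0.97205 → (3.299, 5.243).

(3.299, 5.243)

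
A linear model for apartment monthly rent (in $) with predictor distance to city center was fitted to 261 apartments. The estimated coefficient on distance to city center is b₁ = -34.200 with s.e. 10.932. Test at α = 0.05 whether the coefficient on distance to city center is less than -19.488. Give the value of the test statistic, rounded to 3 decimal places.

H₀: β₁ = -19.488 vs H₁: β₁ < -19.488.
t = (b₁ − β₁⁰)/SE = (-34.200 − (-19.488)) / 10.932 = -1.346.
df = n − 2 = 261 − 2 = 259.
One-sided p ≈ 0.0898, which is ≥ 0.05, so fail to reject H₀.
The data do not give significant evidence that the true slope on distance to city center is below -19.488 $ per unit.

t = -1.346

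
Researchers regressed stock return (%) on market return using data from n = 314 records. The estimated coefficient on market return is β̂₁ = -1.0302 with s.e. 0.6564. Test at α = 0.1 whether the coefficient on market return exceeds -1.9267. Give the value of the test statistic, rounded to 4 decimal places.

H₀: β₁ = -1.9267 vs H₁: β₁ > -1.9267.
t = (β̂₁ − β₁⁰)/SE = (-1.0302 − (-1.9267)) / 0.6564 = 1.3658.
df = n − 2 = 314 − 2 = 312.
One-sided p ≈ 0.0865, which is < 0.1, so reject H₀.
There is evidence that the true slope on market return exceeds -1.9267 % per unit.

t = 1.3658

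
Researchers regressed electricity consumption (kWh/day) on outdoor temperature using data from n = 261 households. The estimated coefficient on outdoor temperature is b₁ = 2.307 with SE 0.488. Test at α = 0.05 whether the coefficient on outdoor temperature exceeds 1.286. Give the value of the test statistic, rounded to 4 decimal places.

H₀: β₁ = 1.286 vs H₁: β₁ > 1.286.
t = (b₁ − β₁⁰)/SE = (2.307 − 1.286) / 0.488 = 2.0922.
df = n − 2 = 261 − 2 = 259.
One-sided p ≈ 0.0187, which is < 0.05, so reject H₀.
There is evidence that the true slope on outdoor temperature exceeds 1.286 kWh/day per unit.

t = 2.0922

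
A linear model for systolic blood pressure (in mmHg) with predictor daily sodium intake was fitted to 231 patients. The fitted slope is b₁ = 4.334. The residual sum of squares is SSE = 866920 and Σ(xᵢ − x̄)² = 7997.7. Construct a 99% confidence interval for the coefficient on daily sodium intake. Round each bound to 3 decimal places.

MSE = SSE/(n − 2) = 866920/229 = 3785.68.
SE(b₁) = √(MSE/Sₓₓ) = √(3785.68/7997.7) = 0.688001.
df = n − 2 = 229.
t* = t_{0.005, 229} = 2.597468.
Margin = t* × SE = 2.597468 × 0.688001 = 1.78706.
CI: 4.334 ± 1.78706 → (2.547, 6.121).
With 99% confidence, each one-unit increase in daily sodium intake is associated with a change of between 2.547 and 6.121 mmHg in systolic blood pressure.

(2.547, 6.121)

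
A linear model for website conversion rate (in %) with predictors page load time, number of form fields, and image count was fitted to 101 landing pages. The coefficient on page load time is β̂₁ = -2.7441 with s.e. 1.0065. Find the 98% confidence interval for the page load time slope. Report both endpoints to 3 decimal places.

df = n − k − 1 = 101 − 3 − 1 = 97.
t* = t_{0.01, 97} = 2.365407.
Margin = t* × SE = 2.365407 × 1.0065 = 2.38078.
CI: -2.7441 ± 2.38078 → (-5.125, -0.363).
With 98% confidence, each one-unit increase in page load time is associated with a change of between -5.125 and -0.363 % in website conversion rate, holding the other predictors fixed.

(-5.125, -0.363)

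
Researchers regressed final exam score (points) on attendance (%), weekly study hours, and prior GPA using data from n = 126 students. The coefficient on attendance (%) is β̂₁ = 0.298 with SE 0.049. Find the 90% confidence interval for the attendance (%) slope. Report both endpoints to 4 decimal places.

(0.2168, 0.3792)

df = n − k − 1 = 126 − 3 − 1 = 122.
t* = t_{0.05, 122} = 1.657439.
Margin = t* × SE = 1.657439 × 0.049 = 0.081215.
CI: 0.298 ± 0.081215 → (0.2168, 0.3792).
With 90% confidence, each one-unit increase in attendance (%) is associated with a change of between 0.2168 and 0.3792 points in final exam score, holding the other predictors fixed.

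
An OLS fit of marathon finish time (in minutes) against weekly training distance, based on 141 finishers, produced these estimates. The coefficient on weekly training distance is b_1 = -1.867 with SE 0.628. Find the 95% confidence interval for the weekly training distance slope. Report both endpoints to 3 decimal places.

df = n − 2 = 141 − 2 = 139.
t* = t_{0.025, 139} = 1.977178.
Margin = t* × SE = 1.977178 × 0.628 = 1.24167.
CI: -1.867 ± 1.24167 → (-3.109, -0.625).
With 95% confidence, each one-unit increase in weekly training distance is associated with a change of between -3.109 and -0.625 minutes in marathon finish time.

(-3.109, -0.625)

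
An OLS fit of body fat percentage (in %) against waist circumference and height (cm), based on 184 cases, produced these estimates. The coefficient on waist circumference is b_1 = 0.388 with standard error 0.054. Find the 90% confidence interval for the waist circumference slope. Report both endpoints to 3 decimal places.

(0.299, 0.477)

df = n − k − 1 = 184 − 2 − 1 = 181.
t* = t_{0.05, 181} = 1.653316.
Margin = t* × SE = 1.653316 × 0.054 = 0.08928.
CI: 0.388 ± 0.08928 → (0.299, 0.477).
With 90% confidence, each one-unit increase in waist circumference is associated with a change of between 0.299 and 0.477 % in body fat percentage, holding the other predictors fixed.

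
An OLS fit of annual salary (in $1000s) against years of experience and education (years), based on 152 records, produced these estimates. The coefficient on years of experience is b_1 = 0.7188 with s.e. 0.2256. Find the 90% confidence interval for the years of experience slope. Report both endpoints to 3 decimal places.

(0.345, 1.092)

df = n − k − 1 = 152 − 2 − 1 = 149.
t* = t_{0.05, 149} = 1.655145.
Margin = t* × SE = 1.655145 × 0.2256 = 0.37340.
CI: 0.7188 ± 0.37340 → (0.345, 1.092).
With 90% confidence, each one-unit increase in years of experience is associated with a change of between 0.345 and 1.092 $1000s in annual salary, holding the other predictors fixed.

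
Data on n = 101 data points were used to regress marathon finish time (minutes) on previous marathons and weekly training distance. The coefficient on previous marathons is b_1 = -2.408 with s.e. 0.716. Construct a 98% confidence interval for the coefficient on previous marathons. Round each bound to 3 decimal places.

(-4.101, -0.715)

df = n − k − 1 = 101 − 2 − 1 = 98.
t* = t_{0.01, 98} = 2.365002.
Margin = t* × SE = 2.365002 × 0.716 = 1.69334.
CI: -2.408 ± 1.69334 → (-4.101, -0.715).
With 98% confidence, each one-unit increase in previous marathons is associated with a change of between -4.101 and -0.715 minutes in marathon finish time, holding the other predictors fixed.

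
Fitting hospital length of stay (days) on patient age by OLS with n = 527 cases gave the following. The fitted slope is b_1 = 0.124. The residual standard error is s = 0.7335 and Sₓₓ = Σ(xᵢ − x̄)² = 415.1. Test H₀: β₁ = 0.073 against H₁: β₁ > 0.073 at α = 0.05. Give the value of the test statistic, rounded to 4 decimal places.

SE(b_1) = s/√Sₓₓ = 0.7335/√415.1 = 0.0360018.
t = (0.124 − 0.073) / 0.0360018 = 1.4166.
df = n − 2 = 525.
One-sided p ≈ 0.0786, which is ≥ 0.05, so fail to reject H₀.
The data do not give significant evidence that the true slope on patient age exceeds 0.073 days per unit.

t = 1.4166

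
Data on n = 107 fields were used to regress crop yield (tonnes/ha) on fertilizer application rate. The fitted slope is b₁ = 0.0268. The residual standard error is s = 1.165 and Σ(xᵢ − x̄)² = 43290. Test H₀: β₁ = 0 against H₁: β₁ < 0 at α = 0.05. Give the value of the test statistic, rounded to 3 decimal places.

t = 4.786

SE(b₁) = s/√Sₓₓ = 1.165/√43290 = 0.00559928.
t = 0.0268 / 0.00559928 = 4.786.
df = n − 2 = 105.
One-sided p ≈ 1.0000, which is ≥ 0.05, so fail to reject H₀.
The data do not give significant evidence that the true slope on fertilizer application rate is negative.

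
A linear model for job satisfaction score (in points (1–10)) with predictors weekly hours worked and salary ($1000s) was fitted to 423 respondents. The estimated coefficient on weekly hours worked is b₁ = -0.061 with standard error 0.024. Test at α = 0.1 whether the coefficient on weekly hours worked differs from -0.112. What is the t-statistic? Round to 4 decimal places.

H₀: β₁ = -0.112 vs H₁: β₁ ≠ -0.112.
t = (b₁ − β₁⁰)/SE = (-0.061 − (-0.112)) / 0.024 = 2.1250.
df = n − k − 1 = 423 − 2 − 1 = 420.
Two-sided p ≈ 0.0342, which is < 0.1, so reject H₀.
There is evidence that the true slope on weekly hours worked differs from -0.112 points (1–10) per unit, holding the other predictors fixed.

t = 2.1250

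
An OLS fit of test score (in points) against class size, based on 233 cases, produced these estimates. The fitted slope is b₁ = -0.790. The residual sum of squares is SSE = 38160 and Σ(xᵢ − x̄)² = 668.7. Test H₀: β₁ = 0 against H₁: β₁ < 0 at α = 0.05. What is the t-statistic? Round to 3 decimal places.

MSE = SSE/(n − 2) = 38160/231 = 165.195.
SE(b₁) = √(MSE/Sₓₓ) = √(165.195/668.7) = 0.49703.
t = -0.790 / 0.49703 = -1.589.
df = n − 2 = 231.
One-sided p ≈ 0.0567, which is ≥ 0.05, so fail to reject H₀.
The data do not give significant evidence that the true slope on class size is negative.

t = -1.589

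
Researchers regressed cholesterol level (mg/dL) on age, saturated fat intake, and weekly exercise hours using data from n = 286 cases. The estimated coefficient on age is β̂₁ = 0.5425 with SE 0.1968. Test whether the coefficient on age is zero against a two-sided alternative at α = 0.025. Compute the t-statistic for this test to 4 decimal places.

t = 2.7566

H₀: β₁ = 0 vs H₁: β₁ ≠ 0.
t = (β̂₁ − β₁⁰)/SE = 0.5425 / 0.1968 = 2.7566.
df = n − k − 1 = 286 − 3 − 1 = 282.
Two-sided p ≈ 0.0062, which is < 0.025, so reject H₀.
There is evidence that age is associated with cholesterol level, holding the other predictors fixed.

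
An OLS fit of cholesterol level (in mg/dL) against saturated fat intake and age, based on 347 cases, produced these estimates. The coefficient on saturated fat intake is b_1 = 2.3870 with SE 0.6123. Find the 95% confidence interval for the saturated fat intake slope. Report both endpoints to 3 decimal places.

df = n − k − 1 = 347 − 2 − 1 = 344.
t* = t_{0.025, 344} = 1.966884.
Margin = t* × SE = 1.966884 × 0.6123 = 1.20432.
CI: 2.3870 ± 1.20432 → (1.183, 3.591).
With 95% confidence, each one-unit increase in saturated fat intake is associated with a change of between 1.183 and 3.591 mg/dL in cholesterol level, holding the other predictors fixed.

(1.183, 3.591)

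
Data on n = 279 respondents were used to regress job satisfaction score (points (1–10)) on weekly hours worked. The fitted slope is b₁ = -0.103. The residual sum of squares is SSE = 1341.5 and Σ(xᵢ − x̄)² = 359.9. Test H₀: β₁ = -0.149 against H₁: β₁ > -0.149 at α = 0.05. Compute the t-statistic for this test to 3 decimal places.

MSE = SSE/(n − 2) = 1341.5/277 = 4.84296.
SE(b₁) = √(MSE/Sₓₓ) = √(4.84296/359.9) = 0.116002.
t = (-0.103 − (-0.149)) / 0.116002 = 0.397.
df = n − 2 = 277.
One-sided p ≈ 0.3460, which is ≥ 0.05, so fail to reject H₀.
The data do not give significant evidence that the true slope on weekly hours worked exceeds -0.149 points (1–10) per unit.

t = 0.397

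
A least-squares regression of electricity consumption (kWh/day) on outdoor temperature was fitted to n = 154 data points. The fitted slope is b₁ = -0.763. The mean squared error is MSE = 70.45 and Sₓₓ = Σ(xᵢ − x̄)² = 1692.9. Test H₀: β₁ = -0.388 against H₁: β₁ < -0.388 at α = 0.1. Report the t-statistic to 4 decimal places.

t = -1.8383

SE(b₁) = √(MSE/Sₓₓ) = √(70.45/1692.9) = 0.203998.
t = (-0.763 − (-0.388)) / 0.203998 = -1.8383.
df = n − 2 = 152.
One-sided p ≈ 0.0340, which is < 0.1, so reject H₀.
There is evidence that the true slope on outdoor temperature is below -0.388 kWh/day per unit.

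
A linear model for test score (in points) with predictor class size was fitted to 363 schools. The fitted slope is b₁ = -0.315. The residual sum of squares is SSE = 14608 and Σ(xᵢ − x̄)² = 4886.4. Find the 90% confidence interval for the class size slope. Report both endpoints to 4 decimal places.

MSE = SSE/(n − 2) = 14608/361 = 40.4654.
SE(b₁) = √(MSE/Sₓₓ) = √(40.4654/4886.4) = 0.0910012.
df = n − 2 = 361.
t* = t_{0.05, 361} = 1.649086.
Margin = t* × SE = 1.649086 × 0.0910012 = 0.150069.
CI: -0.315 ± 0.150069 → (-0.4651, -0.1649).
With 90% confidence, each one-unit increase in class size is associated with a change of between -0.4651 and -0.1649 points in test score.

(-0.4651, -0.1649)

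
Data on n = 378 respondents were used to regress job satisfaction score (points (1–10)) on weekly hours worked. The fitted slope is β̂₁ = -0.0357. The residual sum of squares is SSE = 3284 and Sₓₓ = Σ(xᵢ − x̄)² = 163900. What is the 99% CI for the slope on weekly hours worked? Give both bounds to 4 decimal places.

(-0.0546, -0.0168)

MSE = SSE/(n − 2) = 3284/376 = 8.73404.
SE(β̂₁) = √(MSE/Sₓₓ) = √(8.73404/163900) = 0.00729992.
df = n − 2 = 376.
t* = t_{0.005, 376} = 2.588968.
Margin = t* × SE = 2.588968 × 0.00729992 = 0.018899.
CI: -0.0357 ± 0.018899 → (-0.0546, -0.0168).
With 99% confidence, each one-unit increase in weekly hours worked is associated with a change of between -0.0546 and -0.0168 points (1–10) in job satisfaction score.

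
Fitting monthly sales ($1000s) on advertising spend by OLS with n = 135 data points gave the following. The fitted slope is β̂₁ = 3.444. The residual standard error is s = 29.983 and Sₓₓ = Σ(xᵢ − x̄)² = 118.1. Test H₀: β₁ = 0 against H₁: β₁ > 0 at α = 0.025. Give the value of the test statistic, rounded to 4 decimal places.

t = 1.2483

SE(β̂₁) = s/√Sₓₓ = 29.983/√118.1 = 2.75899.
t = 3.444 / 2.75899 = 1.2483.
df = n − 2 = 133.
One-sided p ≈ 0.1071, which is ≥ 0.025, so fail to reject H₀.
The data do not give significant evidence that the true slope on advertising spend is positive.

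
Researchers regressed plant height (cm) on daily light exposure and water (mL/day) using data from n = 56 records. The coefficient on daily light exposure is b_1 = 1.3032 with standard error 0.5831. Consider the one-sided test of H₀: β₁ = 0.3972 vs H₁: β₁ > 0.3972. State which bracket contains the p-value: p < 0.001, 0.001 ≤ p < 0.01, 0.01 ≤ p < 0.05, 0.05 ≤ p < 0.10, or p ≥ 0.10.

t = (1.3032 − 0.3972) / 0.5831 = 1.554.
df = n − k − 1 = 56 − 2 − 1 = 53.
One-sided p = P(T_{53} > t) ≈ 0.0631.
So 0.05 ≤ p < 0.10.

0.05 ≤ p < 0.10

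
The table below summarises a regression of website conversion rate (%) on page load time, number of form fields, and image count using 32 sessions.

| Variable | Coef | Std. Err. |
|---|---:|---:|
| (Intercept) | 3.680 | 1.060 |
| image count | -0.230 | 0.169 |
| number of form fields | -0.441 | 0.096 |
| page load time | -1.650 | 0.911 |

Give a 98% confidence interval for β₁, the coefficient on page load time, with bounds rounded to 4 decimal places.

(-3.8976, 0.5976)

Read off: b = -1.650, SE = 0.911 for page load time.
df = n − k − 1 = 32 − 3 − 1 = 28.
t* = t_{0.01, 28} = 2.46714.
Margin = t* × SE = 2.46714 × 0.911 = 2.247565.
CI: -1.650 ± 2.247565 → (-3.8976, 0.5976).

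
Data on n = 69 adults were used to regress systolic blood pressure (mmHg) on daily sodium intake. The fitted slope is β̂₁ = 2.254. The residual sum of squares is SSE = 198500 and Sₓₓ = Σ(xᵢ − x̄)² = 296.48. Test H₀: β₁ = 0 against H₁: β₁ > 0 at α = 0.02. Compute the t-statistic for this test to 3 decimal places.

t = 0.713

MSE = SSE/(n − 2) = 198500/67 = 2962.69.
SE(β̂₁) = √(MSE/Sₓₓ) = √(2962.69/296.48) = 3.16115.
t = 2.254 / 3.16115 = 0.713.
df = n − 2 = 67.
One-sided p ≈ 0.2392, which is ≥ 0.02, so fail to reject H₀.
The data do not give significant evidence that the true slope on daily sodium intake is positive.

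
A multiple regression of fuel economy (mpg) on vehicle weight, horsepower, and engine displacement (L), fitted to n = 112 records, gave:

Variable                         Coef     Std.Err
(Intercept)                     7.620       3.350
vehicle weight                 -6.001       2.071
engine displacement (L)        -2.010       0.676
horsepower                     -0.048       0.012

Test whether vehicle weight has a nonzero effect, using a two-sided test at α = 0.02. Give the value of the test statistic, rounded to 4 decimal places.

Read off: b = -6.001, SE = 2.071 for vehicle weight.
H₀: β₁ = 0 vs H₁: β₁ ≠ 0.
t = -6.001 / 2.071 = -2.8976.
df = n − k − 1 = 112 − 3 − 1 = 108.
Two-sided p ≈ 0.0046, which is < 0.02, so reject H₀.
There is evidence that vehicle weight is associated with fuel economy, holding the other predictors fixed.

t = -2.8976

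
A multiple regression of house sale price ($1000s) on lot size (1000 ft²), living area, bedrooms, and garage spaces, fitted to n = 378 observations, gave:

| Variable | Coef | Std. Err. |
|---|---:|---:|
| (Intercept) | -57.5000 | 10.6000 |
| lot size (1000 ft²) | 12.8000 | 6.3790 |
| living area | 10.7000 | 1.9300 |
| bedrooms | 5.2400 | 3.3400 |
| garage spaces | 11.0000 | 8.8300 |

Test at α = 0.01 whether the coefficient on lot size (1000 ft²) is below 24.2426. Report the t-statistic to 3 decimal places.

t = -1.794

Read off: b = 12.8000, SE = 6.3790 for lot size (1000 ft²).
H₀: β₁ = 24.2426 vs H₁: β₁ < 24.2426.
t = (12.8000 − 24.2426) / 6.3790 = -1.794.
df = n − k − 1 = 378 − 4 − 1 = 373.
One-sided p ≈ 0.0368, which is ≥ 0.01, so fail to reject H₀.
The data do not give significant evidence that the true slope on lot size (1000 ft²) is below 24.2426 $1000s per unit, holding the other predictors fixed.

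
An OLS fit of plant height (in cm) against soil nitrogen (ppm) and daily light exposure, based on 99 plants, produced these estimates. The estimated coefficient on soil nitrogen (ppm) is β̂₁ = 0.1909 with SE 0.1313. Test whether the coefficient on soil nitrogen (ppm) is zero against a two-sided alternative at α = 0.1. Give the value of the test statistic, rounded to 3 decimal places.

t = 1.454

H₀: β₁ = 0 vs H₁: β₁ ≠ 0.
t = (β̂₁ − β₁⁰)/SE = 0.1909 / 0.1313 = 1.454.
df = n − k − 1 = 99 − 2 − 1 = 96.
Two-sided p ≈ 0.1492, which is ≥ 0.1, so fail to reject H₀.
The data do not give significant evidence of an association between soil nitrogen (ppm) and plant height, after adjusting for the other predictors.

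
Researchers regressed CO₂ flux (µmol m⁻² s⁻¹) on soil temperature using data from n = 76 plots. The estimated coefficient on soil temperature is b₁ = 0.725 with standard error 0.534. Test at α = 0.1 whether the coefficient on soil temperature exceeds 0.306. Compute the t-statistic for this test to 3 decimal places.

H₀: β₁ = 0.306 vs H₁: β₁ > 0.306.
t = (b₁ − β₁⁰)/SE = (0.725 − 0.306) / 0.534 = 0.785.
df = n − 2 = 76 − 2 = 74.
One-sided p ≈ 0.2176, which is ≥ 0.1, so fail to reject H₀.
The data do not give significant evidence that the true slope on soil temperature exceeds 0.306 µmol m⁻² s⁻¹ per unit.

t = 0.785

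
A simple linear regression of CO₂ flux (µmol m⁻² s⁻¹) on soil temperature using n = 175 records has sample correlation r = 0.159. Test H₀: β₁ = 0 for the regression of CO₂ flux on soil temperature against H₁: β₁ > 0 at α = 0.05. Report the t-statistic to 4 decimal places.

t = r·√(n − 2)/√(1 − r²) = 0.159·√173/√0.974719 = 2.1183.
df = n − 2 = 173.
One-sided p ≈ 0.0178, which is < 0.05, so reject H₀.
There is evidence of a linear association between soil temperature and CO₂ flux.

t = 2.1183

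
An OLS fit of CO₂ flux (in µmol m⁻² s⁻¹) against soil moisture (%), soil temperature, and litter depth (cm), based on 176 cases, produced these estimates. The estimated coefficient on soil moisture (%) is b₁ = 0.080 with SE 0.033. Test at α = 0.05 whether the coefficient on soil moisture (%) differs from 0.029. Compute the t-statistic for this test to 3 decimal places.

H₀: β₁ = 0.029 vs H₁: β₁ ≠ 0.029.
t = (b₁ − β₁⁰)/SE = (0.080 − 0.029) / 0.033 = 1.545.
df = n − k − 1 = 176 − 3 − 1 = 172.
Two-sided p ≈ 0.1241, which is ≥ 0.05, so fail to reject H₀.
The data are consistent with a true slope of 0.029 µmol m⁻² s⁻¹ per unit of soil moisture (%), holding the other predictors fixed.

t = 1.545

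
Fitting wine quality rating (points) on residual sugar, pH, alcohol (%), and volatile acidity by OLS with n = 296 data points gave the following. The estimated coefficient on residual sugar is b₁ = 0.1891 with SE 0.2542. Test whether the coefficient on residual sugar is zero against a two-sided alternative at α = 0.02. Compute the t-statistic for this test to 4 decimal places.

t = 0.7439

H₀: β₁ = 0 vs H₁: β₁ ≠ 0.
t = (b₁ − β₁⁰)/SE = 0.1891 / 0.2542 = 0.7439.
df = n − k − 1 = 296 − 4 − 1 = 291.
Two-sided p ≈ 0.4575, which is ≥ 0.02, so fail to reject H₀.
The data do not give significant evidence of an association between residual sugar and wine quality rating, after adjusting for the other predictors.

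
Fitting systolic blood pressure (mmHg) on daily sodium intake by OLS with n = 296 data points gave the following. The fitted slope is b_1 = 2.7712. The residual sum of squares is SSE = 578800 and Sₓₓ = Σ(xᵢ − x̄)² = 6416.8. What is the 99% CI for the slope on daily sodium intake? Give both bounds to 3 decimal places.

MSE = SSE/(n − 2) = 578800/294 = 1968.71.
SE(b_1) = √(MSE/Sₓₓ) = √(1968.71/6416.8) = 0.5539.
df = n − 2 = 294.
t* = t_{0.005, 294} = 2.592655.
Margin = t* × SE = 2.592655 × 0.5539 = 1.43607.
CI: 2.7712 ± 1.43607 → (1.335, 4.207).
With 99% confidence, each one-unit increase in daily sodium intake is associated with a change of between 1.335 and 4.207 mmHg in systolic blood pressure.

(1.335, 4.207)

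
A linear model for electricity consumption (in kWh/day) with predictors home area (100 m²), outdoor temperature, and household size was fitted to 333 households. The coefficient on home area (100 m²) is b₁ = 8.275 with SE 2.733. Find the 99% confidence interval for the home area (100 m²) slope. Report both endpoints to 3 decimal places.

(1.194, 15.356)

df = n − k − 1 = 333 − 3 − 1 = 329.
t* = t_{0.005, 329} = 2.590855.
Margin = t* × SE = 2.590855 × 2.733 = 7.08081.
CI: 8.275 ± 7.08081 → (1.194, 15.356).
With 99% confidence, each one-unit increase in home area (100 m²) is associated with a change of between 1.194 and 15.356 kWh/day in electricity consumption, holding the other predictors fixed.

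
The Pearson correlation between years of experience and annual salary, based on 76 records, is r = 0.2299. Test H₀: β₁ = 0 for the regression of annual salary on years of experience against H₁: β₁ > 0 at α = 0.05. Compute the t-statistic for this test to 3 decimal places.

t = r·√(n − 2)/√(1 − r²) = 0.2299·√74/√0.947146 = 2.032.
df = n − 2 = 74.
One-sided p ≈ 0.0229, which is < 0.05, so reject H₀.
There is evidence of a linear association between years of experience and annual salary.

t = 2.032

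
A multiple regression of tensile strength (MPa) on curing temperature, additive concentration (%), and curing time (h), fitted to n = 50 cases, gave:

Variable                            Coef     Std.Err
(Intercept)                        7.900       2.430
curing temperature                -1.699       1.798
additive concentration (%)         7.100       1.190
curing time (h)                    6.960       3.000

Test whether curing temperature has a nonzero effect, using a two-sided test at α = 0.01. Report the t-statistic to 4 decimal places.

Read off: b = -1.699, SE = 1.798 for curing temperature.
H₀: β₁ = 0 vs H₁: β₁ ≠ 0.
t = -1.699 / 1.798 = -0.9449.
df = n − k − 1 = 50 − 3 − 1 = 46.
Two-sided p ≈ 0.3496, which is ≥ 0.01, so fail to reject H₀.
The data do not give significant evidence of an association between curing temperature and tensile strength, after adjusting for the other predictors.

t = -0.9449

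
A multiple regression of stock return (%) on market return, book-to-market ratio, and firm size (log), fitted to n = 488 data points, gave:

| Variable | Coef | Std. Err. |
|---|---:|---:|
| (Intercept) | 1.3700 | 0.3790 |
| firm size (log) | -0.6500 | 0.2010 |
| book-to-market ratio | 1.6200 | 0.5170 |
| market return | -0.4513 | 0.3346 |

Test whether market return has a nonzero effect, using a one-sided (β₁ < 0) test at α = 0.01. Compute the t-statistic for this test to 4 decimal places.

t = -1.3488

Read off: b = -0.4513, SE = 0.3346 for market return.
H₀: β₁ = 0 vs H₁: β₁ < 0.
t = -0.4513 / 0.3346 = -1.3488.
df = n − k − 1 = 488 − 3 − 1 = 484.
One-sided p ≈ 0.0890, which is ≥ 0.01, so fail to reject H₀.
The data do not give significant evidence that the true slope on market return is negative, holding the other predictors fixed.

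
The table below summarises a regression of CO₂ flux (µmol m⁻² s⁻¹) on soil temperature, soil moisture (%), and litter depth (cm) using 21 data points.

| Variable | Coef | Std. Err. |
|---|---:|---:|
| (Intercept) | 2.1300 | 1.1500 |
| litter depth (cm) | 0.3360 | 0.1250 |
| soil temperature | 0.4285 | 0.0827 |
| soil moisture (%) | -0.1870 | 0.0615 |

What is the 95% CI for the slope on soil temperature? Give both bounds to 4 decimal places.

(0.2540, 0.6030)

Read off: b = 0.4285, SE = 0.0827 for soil temperature.
df = n − k − 1 = 21 − 3 − 1 = 17.
t* = t_{0.025, 17} = 2.109816.
Margin = t* × SE = 2.109816 × 0.0827 = 0.174482.
CI: 0.4285 ± 0.174482 → (0.2540, 0.6030).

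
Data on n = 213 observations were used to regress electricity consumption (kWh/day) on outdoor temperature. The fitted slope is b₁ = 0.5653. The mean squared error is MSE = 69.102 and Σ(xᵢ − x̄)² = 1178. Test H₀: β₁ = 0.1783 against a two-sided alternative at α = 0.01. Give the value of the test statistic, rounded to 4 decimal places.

t = 1.5979

SE(b₁) = √(MSE/Sₓₓ) = √(69.102/1178) = 0.242199.
t = (0.5653 − 0.1783) / 0.242199 = 1.5979.
df = n − 2 = 211.
Two-sided p ≈ 0.1116, which is ≥ 0.01, so fail to reject H₀.
The data are consistent with a true slope of 0.1783 kWh/day per unit of outdoor temperature.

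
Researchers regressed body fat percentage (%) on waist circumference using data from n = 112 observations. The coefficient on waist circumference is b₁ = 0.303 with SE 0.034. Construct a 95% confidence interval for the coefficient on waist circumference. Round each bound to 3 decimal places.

df = n − 2 = 112 − 2 = 110.
t* = t_{0.025, 110} = 1.981765.
Margin = t* × SE = 1.981765 × 0.034 = 0.06738.
CI: 0.303 ± 0.06738 → (0.236, 0.370).
With 95% confidence, each one-unit increase in waist circumference is associated with a change of between 0.236 and 0.370 % in body fat percentage.

(0.236, 0.370)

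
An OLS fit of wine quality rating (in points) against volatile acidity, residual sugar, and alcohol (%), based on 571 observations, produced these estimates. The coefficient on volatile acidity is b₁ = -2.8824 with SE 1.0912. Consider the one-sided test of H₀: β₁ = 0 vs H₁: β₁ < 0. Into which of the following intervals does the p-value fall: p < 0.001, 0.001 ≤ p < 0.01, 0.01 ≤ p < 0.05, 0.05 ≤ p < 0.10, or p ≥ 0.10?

0.001 ≤ p < 0.01

t = -2.8824 / 1.0912 = -2.641.
df = n − k − 1 = 571 − 3 − 1 = 567.
One-sided p = P(T_{567} < t) ≈ 0.0042.
So 0.001 ≤ p < 0.01.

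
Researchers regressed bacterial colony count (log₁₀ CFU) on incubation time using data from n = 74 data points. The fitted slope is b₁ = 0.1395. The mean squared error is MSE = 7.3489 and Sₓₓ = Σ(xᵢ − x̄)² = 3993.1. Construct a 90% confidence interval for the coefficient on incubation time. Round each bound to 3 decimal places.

(0.068, 0.211)

SE(b₁) = √(MSE/Sₓₓ) = √(7.3489/3993.1) = 0.0428999.
df = n − 2 = 72.
t* = t_{0.05, 72} = 1.666294.
Margin = t* × SE = 1.666294 × 0.0428999 = 0.07148.
CI: 0.1395 ± 0.07148 → (0.068, 0.211).
With 90% confidence, each one-unit increase in incubation time is associated with a change of between 0.068 and 0.211 log₁₀ CFU in bacterial colony count.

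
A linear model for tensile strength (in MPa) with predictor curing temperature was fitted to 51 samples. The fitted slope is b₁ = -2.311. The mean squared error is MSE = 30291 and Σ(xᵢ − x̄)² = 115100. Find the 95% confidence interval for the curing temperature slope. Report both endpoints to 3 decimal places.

SE(b₁) = √(MSE/Sₓₓ) = √(30291/115100) = 0.513002.
df = n − 2 = 49.
t* = t_{0.025, 49} = 2.009575.
Margin = t* × SE = 2.009575 × 0.513002 = 1.03092.
CI: -2.311 ± 1.03092 → (-3.342, -1.280).
With 95% confidence, each one-unit increase in curing temperature is associated with a change of between -3.342 and -1.280 MPa in tensile strength.

(-3.342, -1.280)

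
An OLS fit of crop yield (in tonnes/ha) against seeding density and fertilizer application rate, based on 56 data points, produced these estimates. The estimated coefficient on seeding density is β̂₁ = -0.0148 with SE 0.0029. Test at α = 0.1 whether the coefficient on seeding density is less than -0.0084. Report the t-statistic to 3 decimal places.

t = -2.207

H₀: β₁ = -0.0084 vs H₁: β₁ < -0.0084.
t = (β̂₁ − β₁⁰)/SE = (-0.0148 − (-0.0084)) / 0.0029 = -2.207.
df = n − k − 1 = 56 − 2 − 1 = 53.
One-sided p ≈ 0.0158, which is < 0.1, so reject H₀.
There is evidence that the true slope on seeding density is below -0.0084 tonnes/ha per unit, holding the other predictors fixed.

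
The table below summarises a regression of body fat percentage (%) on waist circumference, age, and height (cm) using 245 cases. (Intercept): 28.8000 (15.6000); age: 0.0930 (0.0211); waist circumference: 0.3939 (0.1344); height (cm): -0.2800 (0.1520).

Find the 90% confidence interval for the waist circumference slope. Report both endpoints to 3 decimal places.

(0.172, 0.616)

Read off: b = 0.3939, SE = 0.1344 for waist circumference.
df = n − k − 1 = 245 − 3 − 1 = 241.
t* = t_{0.05, 241} = 1.651201.
Margin = t* × SE = 1.651201 × 0.1344 = 0.22192.
CI: 0.3939 ± 0.22192 → (0.172, 0.616).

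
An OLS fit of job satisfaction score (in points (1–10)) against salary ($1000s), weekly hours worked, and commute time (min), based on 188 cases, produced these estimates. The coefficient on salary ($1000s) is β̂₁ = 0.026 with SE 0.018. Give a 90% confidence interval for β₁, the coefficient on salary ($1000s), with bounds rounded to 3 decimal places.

df = n − k − 1 = 188 − 3 − 1 = 184.
t* = t_{0.05, 184} = 1.653177.
Margin = t* × SE = 1.653177 × 0.018 = 0.02976.
CI: 0.026 ± 0.02976 → (-0.004, 0.056).
With 90% confidence, each one-unit increase in salary ($1000s) is associated with a change of between -0.004 and 0.056 points (1–10) in job satisfaction score, holding the other predictors fixed.

(-0.004, 0.056)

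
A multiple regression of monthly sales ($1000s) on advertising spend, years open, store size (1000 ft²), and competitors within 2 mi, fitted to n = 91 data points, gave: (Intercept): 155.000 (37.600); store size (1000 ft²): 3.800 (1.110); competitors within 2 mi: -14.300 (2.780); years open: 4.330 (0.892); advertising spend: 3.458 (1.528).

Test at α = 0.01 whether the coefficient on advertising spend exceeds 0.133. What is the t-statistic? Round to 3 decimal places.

t = 2.176

Read off: b = 3.458, SE = 1.528 for advertising spend.
H₀: β₁ = 0.133 vs H₁: β₁ > 0.133.
t = (3.458 − 0.133) / 1.528 = 2.176.
df = n − k − 1 = 91 − 4 − 1 = 86.
One-sided p ≈ 0.0161, which is ≥ 0.01, so fail to reject H₀.
The data do not give significant evidence that the true slope on advertising spend exceeds 0.133 $1000s per unit, holding the other predictors fixed.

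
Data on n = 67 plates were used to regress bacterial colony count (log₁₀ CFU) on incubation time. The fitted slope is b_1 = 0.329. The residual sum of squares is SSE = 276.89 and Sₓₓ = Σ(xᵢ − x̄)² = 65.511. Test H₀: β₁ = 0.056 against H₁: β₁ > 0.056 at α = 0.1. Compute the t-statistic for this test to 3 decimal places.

t = 1.071

MSE = SSE/(n − 2) = 276.89/65 = 4.25985.
SE(b_1) = √(MSE/Sₓₓ) = √(4.25985/65.511) = 0.255.
t = (0.329 − 0.056) / 0.255 = 1.071.
df = n − 2 = 65.
One-sided p ≈ 0.1442, which is ≥ 0.1, so fail to reject H₀.
The data do not give significant evidence that the true slope on incubation time exceeds 0.056 log₁₀ CFU per unit.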